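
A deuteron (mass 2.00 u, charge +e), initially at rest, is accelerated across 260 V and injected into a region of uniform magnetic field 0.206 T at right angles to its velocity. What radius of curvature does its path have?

r ≈ 0.0159 m

Acceleration: |q|V = ½mv² ⇒ v = √(2|q|V/m) = √(2·1.602×10⁻¹⁹·260/3.322×10⁻²⁷) ≈ 1.584×10⁵ m/s.
In the field: r = mv/(|q|B) = (3.322×10⁻²⁷)(1.584×10⁵)/((1.602×10⁻¹⁹)(0.206)) ≈ 0.0159 m.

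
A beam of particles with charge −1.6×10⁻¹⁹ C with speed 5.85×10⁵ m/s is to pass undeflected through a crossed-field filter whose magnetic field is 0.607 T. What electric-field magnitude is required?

E = 3.55×10⁵ V/m

For straight-line motion qE = qvB, so E = vB.
E = 5.85×10⁵ × 0.607 = 3.55×10⁵ V/m.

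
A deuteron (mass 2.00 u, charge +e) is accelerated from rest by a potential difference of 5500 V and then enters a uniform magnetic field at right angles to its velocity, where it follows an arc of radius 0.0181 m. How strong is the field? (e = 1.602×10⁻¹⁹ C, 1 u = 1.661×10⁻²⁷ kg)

v = √(2|q|V/m) = √(2·1.602×10⁻¹⁹·5500/3.322×10⁻²⁷) ≈ 7.283×10⁵ m/s.
B = mv/(|q|r) = (3.322×10⁻²⁷)(7.283×10⁵)/((1.602×10⁻¹⁹)(0.0181)) ≈ 0.834 T.

B ≈ 0.834 T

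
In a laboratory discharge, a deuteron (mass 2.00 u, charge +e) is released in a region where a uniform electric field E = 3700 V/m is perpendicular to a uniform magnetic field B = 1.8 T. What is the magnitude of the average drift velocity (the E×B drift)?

v_d ≈ 2100 m/s

The steady drift has the magnetic force balancing the electric force, so v_d = E/B.
v_d = 3700/1.8 = 2100 m/s.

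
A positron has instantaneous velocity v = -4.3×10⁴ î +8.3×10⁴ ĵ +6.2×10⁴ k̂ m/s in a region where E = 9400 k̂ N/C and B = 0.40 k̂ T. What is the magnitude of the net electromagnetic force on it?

|F| ≈ 6.18×10⁻¹⁵ N

v×B = (3.32×10⁴, 1.72×10⁴, 0) N/C.
E + v×B = (3.32×10⁴, 1.72×10⁴, 9400) N/C.
F = q(E + v×B) = (1.602×10⁻¹⁹ C)·(3.32×10⁴, 1.72×10⁴, 9400) = (5.32×10⁻¹⁵, 2.76×10⁻¹⁵, 1.51×10⁻¹⁵) N.
|F| = 6.18×10⁻¹⁵ N.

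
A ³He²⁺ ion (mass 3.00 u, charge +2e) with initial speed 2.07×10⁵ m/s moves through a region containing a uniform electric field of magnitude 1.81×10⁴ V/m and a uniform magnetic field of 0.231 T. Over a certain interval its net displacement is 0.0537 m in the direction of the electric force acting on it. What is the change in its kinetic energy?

ΔKE ≈ 3.11×10⁻¹⁶ J

The magnetic force is always ⟂ v and does no work; only the electric force changes KE.
ΔKE = F_E · d = |q|E d = (3.204×10⁻¹⁹)(1.81×10⁴)(0.0537) ≈ 3.11×10⁻¹⁶ J.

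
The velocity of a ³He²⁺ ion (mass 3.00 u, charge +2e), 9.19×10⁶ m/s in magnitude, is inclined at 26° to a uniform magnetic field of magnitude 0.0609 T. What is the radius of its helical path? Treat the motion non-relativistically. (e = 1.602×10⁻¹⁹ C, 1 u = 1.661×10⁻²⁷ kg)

v⊥ = v sinθ = 9.19×10⁶·sin26° ≈ 4.029×10⁶ m/s.
r = m v⊥/(|q|B) = (4.983×10⁻²⁷)(4.029×10⁶)/((3.204×10⁻¹⁹)(0.0609)) ≈ 1.03 m.

r ≈ 1.03 m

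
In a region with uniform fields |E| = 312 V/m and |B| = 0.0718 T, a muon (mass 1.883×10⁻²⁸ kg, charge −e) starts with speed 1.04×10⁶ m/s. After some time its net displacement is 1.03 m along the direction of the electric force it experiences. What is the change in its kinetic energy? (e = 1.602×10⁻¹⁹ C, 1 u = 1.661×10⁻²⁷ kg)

The magnetic force is always ⟂ v and does no work; only the electric force changes KE.
ΔKE = F_E · d = |q|E d = (1.602×10⁻¹⁹)(312)(1.03) ≈ 5.15×10⁻¹⁷ J.

ΔKE ≈ 5.15×10⁻¹⁷ J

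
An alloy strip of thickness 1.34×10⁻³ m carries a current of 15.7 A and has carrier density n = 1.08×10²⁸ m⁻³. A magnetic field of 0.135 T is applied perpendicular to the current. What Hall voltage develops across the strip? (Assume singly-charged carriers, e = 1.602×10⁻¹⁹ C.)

V_H ≈ 9.14×10⁻⁷ V

V_H = IB/(n e t).
V_H = (15.7)(0.135)/((1.08×10²⁸)(1.602×10⁻¹⁹)(1.34×10⁻³)) ≈ 9.14×10⁻⁷ V.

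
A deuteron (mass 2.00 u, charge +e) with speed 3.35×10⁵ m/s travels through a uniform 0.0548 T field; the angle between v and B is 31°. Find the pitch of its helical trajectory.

v∥ = v cosθ = 3.35×10⁵·cos31° ≈ 2.872×10⁵ m/s.
T = 2πm/(|q|B) = 2π(3.322×10⁻²⁷)/((1.602×10⁻¹⁹)(0.0548)) ≈ 2.378×10⁻⁶ s.
pitch = v∥ T = (2.872×10⁵)(2.378×10⁻⁶) ≈ 0.683 m.

p ≈ 0.683 m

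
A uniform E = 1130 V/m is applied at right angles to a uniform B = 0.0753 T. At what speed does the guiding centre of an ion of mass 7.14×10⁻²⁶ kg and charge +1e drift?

In crossed fields the guiding centre drifts at v_d = |E×B|/B² = E/B, independent of charge and mass.
v_d = 1130/0.0753 = 1.50×10⁴ m/s.

v_d ≈ 1.50×10⁴ m/s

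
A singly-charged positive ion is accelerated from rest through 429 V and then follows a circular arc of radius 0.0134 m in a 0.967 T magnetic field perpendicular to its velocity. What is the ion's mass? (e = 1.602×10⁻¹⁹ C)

m ≈ 3.14×10⁻²⁶ kg

Combine |q|V = ½mv² and r = mv/(|q|B): eliminate v to get m = qB²r²/(2V).
m = (1.602×10⁻¹⁹)(0.967)²(0.0134)²/(2·429) ≈ 3.14×10⁻²⁶ kg.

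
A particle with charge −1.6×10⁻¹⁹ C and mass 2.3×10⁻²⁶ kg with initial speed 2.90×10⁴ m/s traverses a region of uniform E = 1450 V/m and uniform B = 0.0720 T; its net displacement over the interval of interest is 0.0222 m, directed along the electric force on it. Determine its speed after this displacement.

B does no work; ΔKE = |q|E d.
½mv_f² = ½mv₀² + |q|Ed = ½(2.3×10⁻²⁶)(2.90×10⁴)² + (1.6×10⁻¹⁹)(1450)(0.0222) ≈ 9.671×10⁻¹⁸ J + 5.150×10⁻¹⁸ J ≈ 1.482×10⁻¹⁷ J.
v_f = √(2·1.482×10⁻¹⁷/2.3×10⁻²⁶) ≈ 3.59×10⁴ m/s.

v_f ≈ 3.59×10⁴ m/s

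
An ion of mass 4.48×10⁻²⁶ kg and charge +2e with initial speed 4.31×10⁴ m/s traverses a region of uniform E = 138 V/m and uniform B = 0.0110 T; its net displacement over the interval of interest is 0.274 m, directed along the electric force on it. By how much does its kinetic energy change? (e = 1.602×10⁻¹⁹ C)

The magnetic force is always ⟂ v and does no work; only the electric force changes KE.
ΔKE = F_E · d = |q|E d = (3.204×10⁻¹⁹)(138)(0.274) ≈ 1.21×10⁻¹⁷ J.

ΔKE ≈ 1.21×10⁻¹⁷ J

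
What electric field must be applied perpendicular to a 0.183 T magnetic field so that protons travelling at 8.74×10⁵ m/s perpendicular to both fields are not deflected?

E = 1.60×10⁵ V/m

For straight-line motion qE = qvB, so E = vB.
E = 8.74×10⁵ × 0.183 = 1.60×10⁵ V/m.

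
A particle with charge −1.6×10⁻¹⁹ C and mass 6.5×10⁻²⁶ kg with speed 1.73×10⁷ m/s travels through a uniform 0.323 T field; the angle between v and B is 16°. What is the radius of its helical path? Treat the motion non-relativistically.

v⊥ = v sinθ = 1.73×10⁷·sin16° ≈ 4.769×10⁶ m/s.
r = m v⊥/(|q|B) = (6.5×10⁻²⁶)(4.769×10⁶)/((1.6×10⁻¹⁹)(0.323)) ≈ 6.00 m.

r ≈ 6.00 m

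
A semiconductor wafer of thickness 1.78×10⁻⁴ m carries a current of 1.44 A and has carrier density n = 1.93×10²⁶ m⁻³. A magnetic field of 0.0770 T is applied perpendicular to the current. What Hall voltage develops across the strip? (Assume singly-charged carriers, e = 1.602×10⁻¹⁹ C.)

V_H ≈ 2.01×10⁻⁵ V

V_H = IB/(n e t).
V_H = (1.44)(0.0770)/((1.93×10²⁶)(1.602×10⁻¹⁹)(1.78×10⁻⁴)) ≈ 2.01×10⁻⁵ V.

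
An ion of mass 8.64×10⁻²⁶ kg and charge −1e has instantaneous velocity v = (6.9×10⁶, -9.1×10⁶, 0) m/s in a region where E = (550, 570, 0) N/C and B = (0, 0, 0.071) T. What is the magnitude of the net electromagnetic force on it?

v×B = (-6.46×10⁵, -4.90×10⁵, 0) N/C.
E + v×B = (-6.46×10⁵, -4.89×10⁵, 0) N/C.
F = q(E + v×B) = (−1.602×10⁻¹⁹ C)·(-6.46×10⁵, -4.89×10⁵, 0) = (1.03×10⁻¹³, 7.84×10⁻¹⁴, 0) N.
|F| = 1.30×10⁻¹³ N.

|F| ≈ 1.30×10⁻¹³ N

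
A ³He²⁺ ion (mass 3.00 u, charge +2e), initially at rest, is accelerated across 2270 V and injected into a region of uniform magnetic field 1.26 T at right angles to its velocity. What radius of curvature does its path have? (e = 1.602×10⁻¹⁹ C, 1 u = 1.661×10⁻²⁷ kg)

Acceleration: |q|V = ½mv² ⇒ v = √(2|q|V/m) = √(2·3.204×10⁻¹⁹·2270/4.983×10⁻²⁷) ≈ 5.403×10⁵ m/s.
In the field: r = mv/(|q|B) = (4.983×10⁻²⁷)(5.403×10⁵)/((3.204×10⁻¹⁹)(1.26)) ≈ 6.67×10⁻³ m.

r ≈ 6.67×10⁻³ m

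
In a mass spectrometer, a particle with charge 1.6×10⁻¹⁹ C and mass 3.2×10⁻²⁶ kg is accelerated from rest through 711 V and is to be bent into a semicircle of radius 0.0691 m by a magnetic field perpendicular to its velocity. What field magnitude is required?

v = √(2|q|V/m) = √(2·1.6×10⁻¹⁹·711/3.2×10⁻²⁶) ≈ 8.432×10⁴ m/s.
B = mv/(|q|r) = (3.2×10⁻²⁶)(8.432×10⁴)/((1.6×10⁻¹⁹)(0.0691)) ≈ 0.244 T.

B ≈ 0.244 T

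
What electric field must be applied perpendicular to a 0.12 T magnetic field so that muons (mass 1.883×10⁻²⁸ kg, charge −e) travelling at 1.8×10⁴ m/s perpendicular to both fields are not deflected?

E = 2200 V/m

For straight-line motion qE = qvB, so E = vB.
E = 1.8×10⁴ × 0.12 = 2200 V/m.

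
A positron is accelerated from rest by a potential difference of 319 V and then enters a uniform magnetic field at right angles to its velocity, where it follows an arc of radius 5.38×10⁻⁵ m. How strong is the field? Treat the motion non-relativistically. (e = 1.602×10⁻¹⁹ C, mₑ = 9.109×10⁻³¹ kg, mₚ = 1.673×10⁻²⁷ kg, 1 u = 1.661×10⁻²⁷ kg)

B ≈ 1.12 T

v = √(2|q|V/m) = √(2·1.602×10⁻¹⁹·319/9.109×10⁻³¹) ≈ 1.059×10⁷ m/s.
B = mv/(|q|r) = (9.109×10⁻³¹)(1.059×10⁷)/((1.602×10⁻¹⁹)(5.38×10⁻⁵)) ≈ 1.12 T.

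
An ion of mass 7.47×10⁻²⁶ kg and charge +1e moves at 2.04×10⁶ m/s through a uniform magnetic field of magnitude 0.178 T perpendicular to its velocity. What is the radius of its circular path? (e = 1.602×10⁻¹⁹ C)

The magnetic force provides the centripetal force: |q|vB = mv²/r.
r = mv/(|q|B) = (7.47×10⁻²⁶)(2.04×10⁶)/((1.602×10⁻¹⁹)(0.178)) ≈ 5.34 m.

r ≈ 5.34 m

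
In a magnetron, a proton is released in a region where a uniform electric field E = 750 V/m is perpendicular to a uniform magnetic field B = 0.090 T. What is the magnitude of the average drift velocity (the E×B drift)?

v_d ≈ 8300 m/s

In crossed fields the guiding centre drifts at v_d = |E×B|/B² = E/B, independent of charge and mass.
v_d = 750/0.090 = 8300 m/s.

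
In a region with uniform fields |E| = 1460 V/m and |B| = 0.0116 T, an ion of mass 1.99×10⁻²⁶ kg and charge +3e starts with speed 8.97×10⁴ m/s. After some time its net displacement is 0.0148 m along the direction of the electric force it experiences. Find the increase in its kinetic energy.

The magnetic force is always ⟂ v and does no work; only the electric force changes KE.
ΔKE = F_E · d = |q|E d = (4.806×10⁻¹⁹)(1460)(0.0148) ≈ 1.04×10⁻¹⁷ J.

ΔKE ≈ 1.04×10⁻¹⁷ J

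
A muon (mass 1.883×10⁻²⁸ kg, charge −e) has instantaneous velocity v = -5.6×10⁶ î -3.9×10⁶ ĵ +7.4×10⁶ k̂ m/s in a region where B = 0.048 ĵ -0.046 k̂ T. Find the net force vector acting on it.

v×B = (-1.76×10⁵, -2.58×10⁵, -2.69×10⁵) N/C.
F = q v×B = (−1.602×10⁻¹⁹ C)·(-1.76×10⁵, -2.58×10⁵, -2.69×10⁵) = (2.82×10⁻¹⁴, 4.13×10⁻¹⁴, 4.31×10⁻¹⁴) N.

F ≈ (2.82×10⁻¹⁴, 4.13×10⁻¹⁴, 4.31×10⁻¹⁴) N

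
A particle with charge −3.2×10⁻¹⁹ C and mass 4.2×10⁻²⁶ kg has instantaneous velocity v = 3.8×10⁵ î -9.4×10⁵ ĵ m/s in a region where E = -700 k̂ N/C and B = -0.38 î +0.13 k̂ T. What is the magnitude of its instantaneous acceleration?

|a| ≈ 2.91×10¹² m/s²

v×B = (-1.22×10⁵, -4.94×10⁴, -3.57×10⁵) N/C.
E + v×B = (-1.22×10⁵, -4.94×10⁴, -3.58×10⁵) N/C.
F = q(E + v×B) = (−3.2×10⁻¹⁹ C)·(-1.22×10⁵, -4.94×10⁴, -3.58×10⁵) = (3.91×10⁻¹⁴, 1.58×10⁻¹⁴, 1.15×10⁻¹³) N.
|a| = |F|/m = 1.220×10⁻¹³/4.2×10⁻²⁶ ≈ 2.91×10¹² m/s².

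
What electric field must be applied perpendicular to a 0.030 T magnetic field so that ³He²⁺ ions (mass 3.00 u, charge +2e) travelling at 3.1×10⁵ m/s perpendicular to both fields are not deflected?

For straight-line motion qE = qvB, so E = vB.
E = 3.1×10⁵ × 0.030 = 9300 V/m.

E = 9300 V/m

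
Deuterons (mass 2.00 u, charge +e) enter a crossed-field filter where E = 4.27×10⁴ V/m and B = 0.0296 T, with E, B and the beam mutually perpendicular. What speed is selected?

v = 1.44×10⁶ m/s

For undeflected motion the electric and magnetic forces balance: qE = qvB.
v = E/B = 4.27×10⁴/0.0296 = 1.44×10⁶ m/s.
The result is independent of the particle's charge and mass.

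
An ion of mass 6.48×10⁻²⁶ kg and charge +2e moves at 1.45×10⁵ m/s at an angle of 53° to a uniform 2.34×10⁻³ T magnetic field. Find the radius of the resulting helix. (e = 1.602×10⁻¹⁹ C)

r ≈ 10.0 m

v⊥ = v sinθ = 1.45×10⁵·sin53° ≈ 1.158×10⁵ m/s.
r = m v⊥/(|q|B) = (6.48×10⁻²⁶)(1.158×10⁵)/((3.204×10⁻¹⁹)(2.34×10⁻³)) ≈ 10.0 m.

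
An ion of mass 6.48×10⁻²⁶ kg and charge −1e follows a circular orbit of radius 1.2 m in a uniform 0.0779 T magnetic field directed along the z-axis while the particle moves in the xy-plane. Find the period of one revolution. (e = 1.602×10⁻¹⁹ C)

The cyclotron period depends only on m, q, B: T = 2πm/(|q|B).
T = 2π(6.48×10⁻²⁶)/((1.602×10⁻¹⁹)(0.0779)) ≈ 3.26×10⁻⁵ s.

T ≈ 3.26×10⁻⁵ s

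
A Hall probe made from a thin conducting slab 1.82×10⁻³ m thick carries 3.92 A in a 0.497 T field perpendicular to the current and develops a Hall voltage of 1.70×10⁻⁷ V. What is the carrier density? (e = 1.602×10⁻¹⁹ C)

n ≈ 3.93×10²⁸ m⁻³

From V_H = IB/(n e t), n = IB/(V_H e t).
n = (3.92)(0.497)/((1.70×10⁻⁷)(1.602×10⁻¹⁹)(1.82×10⁻³)) ≈ 3.93×10²⁸ m⁻³.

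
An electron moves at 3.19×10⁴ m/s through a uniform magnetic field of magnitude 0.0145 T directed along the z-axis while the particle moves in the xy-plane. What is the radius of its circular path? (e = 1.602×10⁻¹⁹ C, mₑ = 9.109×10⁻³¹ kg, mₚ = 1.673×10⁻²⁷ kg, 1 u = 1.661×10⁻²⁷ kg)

r ≈ 1.25×10⁻⁵ m

The magnetic force provides the centripetal force: |q|vB = mv²/r.
r = mv/(|q|B) = (9.109×10⁻³¹)(3.19×10⁴)/((1.602×10⁻¹⁹)(0.0145)) ≈ 1.25×10⁻⁵ m.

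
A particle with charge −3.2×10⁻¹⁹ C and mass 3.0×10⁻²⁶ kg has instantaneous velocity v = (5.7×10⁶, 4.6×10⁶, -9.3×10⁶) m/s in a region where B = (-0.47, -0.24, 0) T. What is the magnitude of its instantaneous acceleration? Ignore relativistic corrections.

v×B = (-2.23×10⁶, 4.37×10⁶, 7.94×10⁵) N/C.
F = q v×B = (−3.2×10⁻¹⁹ C)·(-2.23×10⁶, 4.37×10⁶, 7.94×10⁵) = (7.14×10⁻¹³, -1.40×10⁻¹², -2.54×10⁻¹³) N.
|a| = |F|/m = 1.591×10⁻¹²/3.0×10⁻²⁶ ≈ 5.30×10¹³ m/s².

|a| ≈ 5.30×10¹³ m/s²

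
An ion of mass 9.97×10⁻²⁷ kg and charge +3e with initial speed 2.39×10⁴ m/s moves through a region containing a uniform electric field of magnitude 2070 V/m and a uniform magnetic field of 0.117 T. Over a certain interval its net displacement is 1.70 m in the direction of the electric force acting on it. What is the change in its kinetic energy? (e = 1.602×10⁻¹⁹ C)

ΔKE ≈ 1.69×10⁻¹⁵ J

The magnetic force is always ⟂ v and does no work; only the electric force changes KE.
ΔKE = F_E · d = |q|E d = (4.806×10⁻¹⁹)(2070)(1.70) ≈ 1.69×10⁻¹⁵ J.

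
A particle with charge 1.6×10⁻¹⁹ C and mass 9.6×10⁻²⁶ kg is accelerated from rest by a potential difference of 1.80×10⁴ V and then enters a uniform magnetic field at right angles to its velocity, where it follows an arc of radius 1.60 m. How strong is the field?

B ≈ 0.0919 T

v = √(2|q|V/m) = √(2·1.6×10⁻¹⁹·1.80×10⁴/9.6×10⁻²⁶) ≈ 2.449×10⁵ m/s.
B = mv/(|q|r) = (9.6×10⁻²⁶)(2.449×10⁵)/((1.6×10⁻¹⁹)(1.60)) ≈ 0.0919 T.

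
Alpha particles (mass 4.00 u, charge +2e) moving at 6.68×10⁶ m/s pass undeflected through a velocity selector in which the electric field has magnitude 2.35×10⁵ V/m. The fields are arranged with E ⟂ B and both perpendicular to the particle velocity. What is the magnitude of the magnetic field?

Balance of forces in the selector: qE = qvB ⇒ B = E/v.
B = 2.35×10⁵/6.68×10⁶ = 0.0352 T.

B = 0.0352 T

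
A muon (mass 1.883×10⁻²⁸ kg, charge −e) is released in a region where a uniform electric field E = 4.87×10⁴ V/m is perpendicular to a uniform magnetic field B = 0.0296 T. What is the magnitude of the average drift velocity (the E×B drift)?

v_d ≈ 1.65×10⁶ m/s

The E×B drift speed is v_d = E/B.
v_d = 4.87×10⁴/0.0296 = 1.65×10⁶ m/s.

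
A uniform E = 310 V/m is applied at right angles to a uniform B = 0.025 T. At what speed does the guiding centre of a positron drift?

v_d ≈ 1.2×10⁴ m/s

In crossed fields the guiding centre drifts at v_d = |E×B|/B² = E/B, independent of charge and mass.
v_d = 310/0.025 = 1.2×10⁴ m/s.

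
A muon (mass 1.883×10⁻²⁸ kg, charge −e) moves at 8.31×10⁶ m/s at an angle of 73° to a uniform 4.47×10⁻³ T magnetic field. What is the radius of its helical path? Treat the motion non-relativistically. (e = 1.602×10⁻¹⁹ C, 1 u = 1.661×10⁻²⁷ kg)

v⊥ = v sinθ = 8.31×10⁶·sin73° ≈ 7.947×10⁶ m/s.
r = m v⊥/(|q|B) = (1.883×10⁻²⁸)(7.947×10⁶)/((1.602×10⁻¹⁹)(4.47×10⁻³)) ≈ 2.09 m.

r ≈ 2.09 m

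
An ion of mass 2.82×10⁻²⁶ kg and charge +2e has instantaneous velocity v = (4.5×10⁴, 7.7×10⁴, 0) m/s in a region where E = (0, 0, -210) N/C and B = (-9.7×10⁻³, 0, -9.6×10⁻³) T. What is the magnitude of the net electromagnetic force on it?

|F| ≈ 3.24×10⁻¹⁶ N

v×B = (-739, 432, 747) N/C.
E + v×B = (-739, 432, 537) N/C.
F = q(E + v×B) = (3.204×10⁻¹⁹ C)·(-739, 432, 537) = (-2.37×10⁻¹⁶, 1.38×10⁻¹⁶, 1.72×10⁻¹⁶) N.
|F| = 3.24×10⁻¹⁶ N.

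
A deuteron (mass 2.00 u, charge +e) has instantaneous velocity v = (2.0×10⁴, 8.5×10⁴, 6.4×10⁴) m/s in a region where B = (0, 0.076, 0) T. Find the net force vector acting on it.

v×B = (-4860, 0, 1520) N/C.
F = q v×B = (1.602×10⁻¹⁹ C)·(-4860, 0, 1520) = (-7.79×10⁻¹⁶, 0, 2.44×10⁻¹⁶) N.

F ≈ (-7.79×10⁻¹⁶, 0, 2.44×10⁻¹⁶) N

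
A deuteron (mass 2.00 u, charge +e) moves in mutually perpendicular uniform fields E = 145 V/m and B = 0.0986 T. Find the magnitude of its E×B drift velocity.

The steady drift has the magnetic force balancing the electric force, so v_d = E/B.
v_d = 145/0.0986 = 1470 m/s.

v_d ≈ 1470 m/s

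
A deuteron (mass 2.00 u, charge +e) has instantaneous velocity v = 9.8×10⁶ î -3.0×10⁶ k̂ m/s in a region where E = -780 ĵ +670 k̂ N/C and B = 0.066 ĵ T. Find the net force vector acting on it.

v×B = (1.98×10⁵, 0, 6.47×10⁵) N/C.
E + v×B = (1.98×10⁵, -780, 6.47×10⁵) N/C.
F = q(E + v×B) = (1.602×10⁻¹⁹ C)·(1.98×10⁵, -780, 6.47×10⁵) = (3.17×10⁻¹⁴, -1.25×10⁻¹⁶, 1.04×10⁻¹³) N.

F ≈ (3.17×10⁻¹⁴, -1.25×10⁻¹⁶, 1.04×10⁻¹³) N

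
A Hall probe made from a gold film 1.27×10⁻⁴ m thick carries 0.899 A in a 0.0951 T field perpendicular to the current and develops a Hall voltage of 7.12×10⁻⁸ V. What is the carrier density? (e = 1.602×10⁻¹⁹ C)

n ≈ 5.90×10²⁸ m⁻³

From V_H = IB/(n e t), n = IB/(V_H e t).
n = (0.899)(0.0951)/((7.12×10⁻⁸)(1.602×10⁻¹⁹)(1.27×10⁻⁴)) ≈ 5.90×10²⁸ m⁻³.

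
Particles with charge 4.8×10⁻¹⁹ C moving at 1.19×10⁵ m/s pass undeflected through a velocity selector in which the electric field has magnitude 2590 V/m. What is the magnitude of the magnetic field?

B = 0.0218 T

Balance of forces in the selector: qE = qvB ⇒ B = E/v.
B = 2590/1.19×10⁵ = 0.0218 T.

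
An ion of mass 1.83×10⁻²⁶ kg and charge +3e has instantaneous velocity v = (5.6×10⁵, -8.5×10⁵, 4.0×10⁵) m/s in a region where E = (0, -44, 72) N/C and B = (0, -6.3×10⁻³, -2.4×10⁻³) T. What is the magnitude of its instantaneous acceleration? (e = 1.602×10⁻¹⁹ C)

|a| ≈ 1.54×10¹¹ m/s²

v×B = (4560, 1340, -3530) N/C.
E + v×B = (4560, 1300, -3460) N/C.
F = q(E + v×B) = (4.806×10⁻¹⁹ C)·(4560, 1300, -3460) = (2.19×10⁻¹⁵, 6.25×10⁻¹⁶, -1.66×10⁻¹⁵) N.
|a| = |F|/m = 2.820×10⁻¹⁵/1.83×10⁻²⁶ ≈ 1.54×10¹¹ m/s².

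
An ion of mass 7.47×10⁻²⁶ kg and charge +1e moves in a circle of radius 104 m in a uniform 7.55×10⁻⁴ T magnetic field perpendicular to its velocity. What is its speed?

From |q|vB = mv²/r, v = |q|Br/m.
v = (1.602×10⁻¹⁹)(7.55×10⁻⁴)(104)/7.47×10⁻²⁶ ≈ 1.68×10⁵ m/s.

v ≈ 1.68×10⁵ m/s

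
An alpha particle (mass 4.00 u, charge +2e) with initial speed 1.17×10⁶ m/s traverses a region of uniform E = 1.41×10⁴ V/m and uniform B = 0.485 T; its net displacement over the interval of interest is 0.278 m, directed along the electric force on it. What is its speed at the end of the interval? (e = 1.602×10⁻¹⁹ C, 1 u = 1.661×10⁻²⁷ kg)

v_f ≈ 1.32×10⁶ m/s

B does no work; ΔKE = |q|E d.
½mv_f² = ½mv₀² + |q|Ed = ½(6.644×10⁻²⁷)(1.17×10⁶)² + (3.204×10⁻¹⁹)(1.41×10⁴)(0.278) ≈ 4.547×10⁻¹⁵ J + 1.256×10⁻¹⁵ J ≈ 5.803×10⁻¹⁵ J.
v_f = √(2·5.803×10⁻¹⁵/6.644×10⁻²⁷) ≈ 1.32×10⁶ m/s.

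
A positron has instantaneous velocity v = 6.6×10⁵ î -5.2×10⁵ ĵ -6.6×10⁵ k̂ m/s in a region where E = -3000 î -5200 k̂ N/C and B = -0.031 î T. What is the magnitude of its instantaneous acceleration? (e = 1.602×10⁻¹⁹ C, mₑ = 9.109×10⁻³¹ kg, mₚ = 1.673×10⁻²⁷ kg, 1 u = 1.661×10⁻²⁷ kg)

v×B = (0, 2.05×10⁴, -1.61×10⁴) N/C.
E + v×B = (-3000, 2.05×10⁴, -2.13×10⁴) N/C.
F = q(E + v×B) = (1.602×10⁻¹⁹ C)·(-3000, 2.05×10⁴, -2.13×10⁴) = (-4.81×10⁻¹⁶, 3.28×10⁻¹⁵, -3.42×10⁻¹⁵) N.
|a| = |F|/m = 4.758×10⁻¹⁵/9.109×10⁻³¹ ≈ 5.22×10¹⁵ m/s².

|a| ≈ 5.22×10¹⁵ m/s²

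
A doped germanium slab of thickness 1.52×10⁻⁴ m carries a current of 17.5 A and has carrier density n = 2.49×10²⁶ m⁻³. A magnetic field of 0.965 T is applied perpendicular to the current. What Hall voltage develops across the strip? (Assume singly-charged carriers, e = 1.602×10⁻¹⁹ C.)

V_H = IB/(n e t).
V_H = (17.5)(0.965)/((2.49×10²⁶)(1.602×10⁻¹⁹)(1.52×10⁻⁴)) ≈ 2.79×10⁻³ V.

V_H ≈ 2.79×10⁻³ V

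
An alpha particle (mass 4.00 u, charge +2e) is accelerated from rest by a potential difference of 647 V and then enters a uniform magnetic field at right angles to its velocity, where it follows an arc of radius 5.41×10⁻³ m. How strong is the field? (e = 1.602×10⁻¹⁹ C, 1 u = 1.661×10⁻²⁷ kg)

B ≈ 0.957 T

v = √(2|q|V/m) = √(2·3.204×10⁻¹⁹·647/6.644×10⁻²⁷) ≈ 2.498×10⁵ m/s.
B = mv/(|q|r) = (6.644×10⁻²⁷)(2.498×10⁵)/((3.204×10⁻¹⁹)(5.41×10⁻³)) ≈ 0.957 T.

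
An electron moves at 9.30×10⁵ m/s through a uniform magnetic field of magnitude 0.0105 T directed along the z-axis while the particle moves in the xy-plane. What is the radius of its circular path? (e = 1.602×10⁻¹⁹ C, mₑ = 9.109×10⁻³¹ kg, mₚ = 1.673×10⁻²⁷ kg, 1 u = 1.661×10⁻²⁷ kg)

The magnetic force provides the centripetal force: |q|vB = mv²/r.
r = mv/(|q|B) = (9.109×10⁻³¹)(9.30×10⁵)/((1.602×10⁻¹⁹)(0.0105)) ≈ 5.04×10⁻⁴ m.

r ≈ 5.04×10⁻⁴ m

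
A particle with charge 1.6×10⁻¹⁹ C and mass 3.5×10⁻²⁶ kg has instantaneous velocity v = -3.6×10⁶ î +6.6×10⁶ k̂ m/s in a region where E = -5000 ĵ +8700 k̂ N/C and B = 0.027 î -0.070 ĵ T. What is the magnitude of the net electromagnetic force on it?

v×B = (4.62×10⁵, 1.78×10⁵, 2.52×10⁵) N/C.
E + v×B = (4.62×10⁵, 1.73×10⁵, 2.61×10⁵) N/C.
F = q(E + v×B) = (1.6×10⁻¹⁹ C)·(4.62×10⁵, 1.73×10⁵, 2.61×10⁵) = (7.39×10⁻¹⁴, 2.77×10⁻¹⁴, 4.17×10⁻¹⁴) N.
|F| = 8.93×10⁻¹⁴ N.

|F| ≈ 8.93×10⁻¹⁴ N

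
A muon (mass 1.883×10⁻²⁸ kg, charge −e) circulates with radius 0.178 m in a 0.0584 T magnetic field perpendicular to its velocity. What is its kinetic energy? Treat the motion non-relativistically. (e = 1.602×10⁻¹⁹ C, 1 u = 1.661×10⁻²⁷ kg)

KE ≈ 4.60×10⁴ eV

v = |q|Br/m, then KE = ½mv² = (qBr)²/(2m).
v = (1.602×10⁻¹⁹)(0.0584)(0.178)/1.883×10⁻²⁸ ≈ 8.844×10⁶ m/s.
KE = ½(1.883×10⁻²⁸)(8.844×10⁶)² ≈ 7.36×10⁻¹⁵ J = 4.60×10⁴ eV.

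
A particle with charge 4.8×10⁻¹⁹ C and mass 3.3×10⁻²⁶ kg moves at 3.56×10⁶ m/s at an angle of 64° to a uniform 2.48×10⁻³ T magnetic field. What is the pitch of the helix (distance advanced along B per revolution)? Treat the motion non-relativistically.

v∥ = v cosθ = 3.56×10⁶·cos64° ≈ 1.561×10⁶ m/s.
T = 2πm/(|q|B) = 2π(3.3×10⁻²⁶)/((4.8×10⁻¹⁹)(2.48×10⁻³)) ≈ 1.742×10⁻⁴ s.
pitch = v∥ T = (1.561×10⁶)(1.742×10⁻⁴) ≈ 272 m.

p ≈ 272 m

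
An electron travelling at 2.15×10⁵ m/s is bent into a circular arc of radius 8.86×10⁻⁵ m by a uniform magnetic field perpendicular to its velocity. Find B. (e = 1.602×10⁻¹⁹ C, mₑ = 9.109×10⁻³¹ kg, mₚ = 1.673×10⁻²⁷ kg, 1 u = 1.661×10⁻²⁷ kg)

From |q|vB = mv²/r, B = mv/(|q|r).
B = (9.109×10⁻³¹)(2.15×10⁵)/((1.602×10⁻¹⁹)(8.86×10⁻⁵)) ≈ 0.0138 T.

B ≈ 0.0138 T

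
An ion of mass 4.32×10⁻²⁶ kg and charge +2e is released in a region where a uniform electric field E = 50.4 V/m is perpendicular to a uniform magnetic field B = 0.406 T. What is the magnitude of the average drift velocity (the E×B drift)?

v_d ≈ 124 m/s

In crossed fields the guiding centre drifts at v_d = |E×B|/B² = E/B, independent of charge and mass.
v_d = 50.4/0.406 = 124 m/s.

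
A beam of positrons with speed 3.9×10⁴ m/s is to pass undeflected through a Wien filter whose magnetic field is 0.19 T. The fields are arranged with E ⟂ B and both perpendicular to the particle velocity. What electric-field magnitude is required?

For straight-line motion qE = qvB, so E = vB.
E = 3.9×10⁴ × 0.19 = 7400 V/m.

E = 7400 V/m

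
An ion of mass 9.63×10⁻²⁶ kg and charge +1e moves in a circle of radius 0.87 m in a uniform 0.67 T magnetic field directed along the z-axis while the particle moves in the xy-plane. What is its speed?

From |q|vB = mv²/r, v = |q|Br/m.
v = (1.602×10⁻¹⁹)(0.67)(0.87)/9.63×10⁻²⁶ ≈ 9.7×10⁵ m/s.

v ≈ 9.7×10⁵ m/s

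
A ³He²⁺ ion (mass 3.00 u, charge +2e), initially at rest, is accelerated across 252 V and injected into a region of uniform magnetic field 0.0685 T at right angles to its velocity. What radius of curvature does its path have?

Acceleration: |q|V = ½mv² ⇒ v = √(2|q|V/m) = √(2·3.204×10⁻¹⁹·252/4.983×10⁻²⁷) ≈ 1.800×10⁵ m/s.
In the field: r = mv/(|q|B) = (4.983×10⁻²⁷)(1.800×10⁵)/((3.204×10⁻¹⁹)(0.0685)) ≈ 0.0409 m.

r ≈ 0.0409 m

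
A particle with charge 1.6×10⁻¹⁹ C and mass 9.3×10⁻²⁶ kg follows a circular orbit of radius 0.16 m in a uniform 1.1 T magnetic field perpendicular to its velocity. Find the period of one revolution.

The cyclotron period depends only on m, q, B: T = 2πm/(|q|B).
T = 2π(9.3×10⁻²⁶)/((1.6×10⁻¹⁹)(1.1)) ≈ 3.3×10⁻⁶ s.

T ≈ 3.3×10⁻⁶ s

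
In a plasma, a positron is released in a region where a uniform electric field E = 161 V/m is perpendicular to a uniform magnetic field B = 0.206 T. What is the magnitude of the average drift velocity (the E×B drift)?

The E×B drift speed is v_d = E/B.
v_d = 161/0.206 = 782 m/s.

v_d ≈ 782 m/s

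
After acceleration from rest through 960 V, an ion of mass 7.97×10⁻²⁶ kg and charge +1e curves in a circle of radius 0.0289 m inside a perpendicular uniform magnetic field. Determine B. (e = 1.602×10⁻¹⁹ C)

v = √(2|q|V/m) = √(2·1.602×10⁻¹⁹·960/7.97×10⁻²⁶) ≈ 6.212×10⁴ m/s.
B = mv/(|q|r) = (7.97×10⁻²⁶)(6.212×10⁴)/((1.602×10⁻¹⁹)(0.0289)) ≈ 1.07 T.

B ≈ 1.07 T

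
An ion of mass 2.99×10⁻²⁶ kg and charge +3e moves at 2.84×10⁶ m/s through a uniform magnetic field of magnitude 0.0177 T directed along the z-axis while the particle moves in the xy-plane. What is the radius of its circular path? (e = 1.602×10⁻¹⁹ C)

r ≈ 9.98 m

The magnetic force provides the centripetal force: |q|vB = mv²/r.
r = mv/(|q|B) = (2.99×10⁻²⁶)(2.84×10⁶)/((4.806×10⁻¹⁹)(0.0177)) ≈ 9.98 m.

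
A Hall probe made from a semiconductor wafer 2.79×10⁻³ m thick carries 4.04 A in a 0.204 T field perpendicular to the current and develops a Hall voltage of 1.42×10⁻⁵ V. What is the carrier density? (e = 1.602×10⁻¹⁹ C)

From V_H = IB/(n e t), n = IB/(V_H e t).
n = (4.04)(0.204)/((1.42×10⁻⁵)(1.602×10⁻¹⁹)(2.79×10⁻³)) ≈ 1.30×10²⁶ m⁻³.

n ≈ 1.30×10²⁶ m⁻³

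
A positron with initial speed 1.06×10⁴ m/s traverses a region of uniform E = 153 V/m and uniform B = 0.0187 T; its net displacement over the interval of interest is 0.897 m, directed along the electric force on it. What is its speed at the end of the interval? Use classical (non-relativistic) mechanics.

B does no work; ΔKE = |q|E d.
½mv_f² = ½mv₀² + |q|Ed = ½(9.109×10⁻³¹)(1.06×10⁴)² + (1.602×10⁻¹⁹)(153)(0.897) ≈ 5.117×10⁻²³ J + 2.199×10⁻¹⁷ J ≈ 2.199×10⁻¹⁷ J.
v_f = √(2·2.199×10⁻¹⁷/9.109×10⁻³¹) ≈ 6.95×10⁶ m/s.

v_f ≈ 6.95×10⁶ m/s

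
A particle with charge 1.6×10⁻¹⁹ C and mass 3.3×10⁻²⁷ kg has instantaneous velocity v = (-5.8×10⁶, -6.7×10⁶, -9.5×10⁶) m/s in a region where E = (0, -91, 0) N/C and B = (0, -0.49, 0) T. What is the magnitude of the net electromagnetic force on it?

|F| ≈ 8.73×10⁻¹³ N

v×B = (-4.66×10⁶, 0, 2.84×10⁶) N/C.
E + v×B = (-4.66×10⁶, -91.0, 2.84×10⁶) N/C.
F = q(E + v×B) = (1.6×10⁻¹⁹ C)·(-4.66×10⁶, -91.0, 2.84×10⁶) = (-7.45×10⁻¹³, -1.46×10⁻¹⁷, 4.55×10⁻¹³) N.
|F| = 8.73×10⁻¹³ N.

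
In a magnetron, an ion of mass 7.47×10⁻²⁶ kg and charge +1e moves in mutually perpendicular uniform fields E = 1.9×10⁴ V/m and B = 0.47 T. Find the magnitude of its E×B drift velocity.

v_d ≈ 4.0×10⁴ m/s

The E×B drift speed is v_d = E/B.
v_d = 1.9×10⁴/0.47 = 4.0×10⁴ m/s.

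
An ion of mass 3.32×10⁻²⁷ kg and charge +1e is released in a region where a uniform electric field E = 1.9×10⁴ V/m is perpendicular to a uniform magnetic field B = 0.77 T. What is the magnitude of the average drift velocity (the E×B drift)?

In crossed fields the guiding centre drifts at v_d = |E×B|/B² = E/B, independent of charge and mass.
v_d = 1.9×10⁴/0.77 = 2.5×10⁴ m/s.

v_d ≈ 2.5×10⁴ m/s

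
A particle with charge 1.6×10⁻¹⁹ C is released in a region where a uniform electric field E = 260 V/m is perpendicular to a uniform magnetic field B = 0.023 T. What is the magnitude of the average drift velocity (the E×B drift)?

v_d ≈ 1.1×10⁴ m/s

The steady drift has the magnetic force balancing the electric force, so v_d = E/B.
v_d = 260/0.023 = 1.1×10⁴ m/s.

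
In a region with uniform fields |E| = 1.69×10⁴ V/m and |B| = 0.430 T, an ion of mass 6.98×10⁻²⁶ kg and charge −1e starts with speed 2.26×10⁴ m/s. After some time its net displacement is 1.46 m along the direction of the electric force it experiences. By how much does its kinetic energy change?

ΔKE ≈ 3.95×10⁻¹⁵ J

The magnetic force is always ⟂ v and does no work; only the electric force changes KE.
ΔKE = F_E · d = |q|E d = (1.602×10⁻¹⁹)(1.69×10⁴)(1.46) ≈ 3.95×10⁻¹⁵ J.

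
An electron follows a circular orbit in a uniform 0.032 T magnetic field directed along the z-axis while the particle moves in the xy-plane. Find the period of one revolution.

T ≈ 1.1×10⁻⁹ s

The cyclotron period depends only on m, q, B: T = 2πm/(|q|B).
T = 2π(9.109×10⁻³¹)/((1.602×10⁻¹⁹)(0.032)) ≈ 1.1×10⁻⁹ s.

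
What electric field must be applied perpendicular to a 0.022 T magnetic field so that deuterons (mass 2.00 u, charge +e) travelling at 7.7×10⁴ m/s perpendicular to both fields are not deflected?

For straight-line motion qE = qvB, so E = vB.
E = 7.7×10⁴ × 0.022 = 1700 V/m.

E = 1700 V/m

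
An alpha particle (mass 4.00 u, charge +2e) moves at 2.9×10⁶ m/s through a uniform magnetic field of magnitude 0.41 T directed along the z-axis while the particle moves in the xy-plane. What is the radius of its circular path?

r ≈ 0.15 m

The magnetic force provides the centripetal force: |q|vB = mv²/r.
r = mv/(|q|B) = (6.644×10⁻²⁷)(2.9×10⁶)/((3.204×10⁻¹⁹)(0.41)) ≈ 0.15 m.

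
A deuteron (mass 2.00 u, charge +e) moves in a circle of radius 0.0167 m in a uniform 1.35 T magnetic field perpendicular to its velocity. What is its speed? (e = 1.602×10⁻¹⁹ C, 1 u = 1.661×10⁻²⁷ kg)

v ≈ 1.09×10⁶ m/s

From |q|vB = mv²/r, v = |q|Br/m.
v = (1.602×10⁻¹⁹)(1.35)(0.0167)/3.322×10⁻²⁷ ≈ 1.09×10⁶ m/s.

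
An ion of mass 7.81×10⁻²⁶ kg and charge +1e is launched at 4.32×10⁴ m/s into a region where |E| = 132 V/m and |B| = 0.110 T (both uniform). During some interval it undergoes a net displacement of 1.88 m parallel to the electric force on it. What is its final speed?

v_f ≈ 5.37×10⁴ m/s

B does no work; ΔKE = |q|E d.
½mv_f² = ½mv₀² + |q|Ed = ½(7.81×10⁻²⁶)(4.32×10⁴)² + (1.602×10⁻¹⁹)(132)(1.88) ≈ 7.288×10⁻¹⁷ J + 3.976×10⁻¹⁷ J ≈ 1.126×10⁻¹⁶ J.
v_f = √(2·1.126×10⁻¹⁶/7.81×10⁻²⁶) ≈ 5.37×10⁴ m/s.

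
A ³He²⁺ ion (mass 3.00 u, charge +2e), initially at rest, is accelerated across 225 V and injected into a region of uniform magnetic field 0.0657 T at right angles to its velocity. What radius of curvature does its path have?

Acceleration: |q|V = ½mv² ⇒ v = √(2|q|V/m) = √(2·3.204×10⁻¹⁹·225/4.983×10⁻²⁷) ≈ 1.701×10⁵ m/s.
In the field: r = mv/(|q|B) = (4.983×10⁻²⁷)(1.701×10⁵)/((3.204×10⁻¹⁹)(0.0657)) ≈ 0.0403 m.

r ≈ 0.0403 m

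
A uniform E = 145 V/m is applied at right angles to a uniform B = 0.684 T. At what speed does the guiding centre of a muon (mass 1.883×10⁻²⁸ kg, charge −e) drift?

In crossed fields the guiding centre drifts at v_d = |E×B|/B² = E/B, independent of charge and mass.
v_d = 145/0.684 = 212 m/s.

v_d ≈ 212 m/s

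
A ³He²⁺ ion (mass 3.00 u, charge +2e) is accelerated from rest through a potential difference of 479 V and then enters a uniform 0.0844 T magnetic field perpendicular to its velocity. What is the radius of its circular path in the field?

r ≈ 0.0457 m

Acceleration: |q|V = ½mv² ⇒ v = √(2|q|V/m) = √(2·3.204×10⁻¹⁹·479/4.983×10⁻²⁷) ≈ 2.482×10⁵ m/s.
In the field: r = mv/(|q|B) = (4.983×10⁻²⁷)(2.482×10⁵)/((3.204×10⁻¹⁹)(0.0844)) ≈ 0.0457 m.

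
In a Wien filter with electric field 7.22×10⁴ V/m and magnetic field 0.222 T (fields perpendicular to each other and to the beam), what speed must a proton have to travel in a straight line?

Zero net Lorentz force requires |qE| = |q v×B|, i.e. E = vB.
v = E/B = 7.22×10⁴/0.222 = 3.25×10⁵ m/s.

v = 3.25×10⁵ m/s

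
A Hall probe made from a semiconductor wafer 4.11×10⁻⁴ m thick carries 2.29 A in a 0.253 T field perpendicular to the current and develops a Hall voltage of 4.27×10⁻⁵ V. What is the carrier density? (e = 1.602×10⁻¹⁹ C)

n ≈ 2.06×10²⁶ m⁻³

From V_H = IB/(n e t), n = IB/(V_H e t).
n = (2.29)(0.253)/((4.27×10⁻⁵)(1.602×10⁻¹⁹)(4.11×10⁻⁴)) ≈ 2.06×10²⁶ m⁻³.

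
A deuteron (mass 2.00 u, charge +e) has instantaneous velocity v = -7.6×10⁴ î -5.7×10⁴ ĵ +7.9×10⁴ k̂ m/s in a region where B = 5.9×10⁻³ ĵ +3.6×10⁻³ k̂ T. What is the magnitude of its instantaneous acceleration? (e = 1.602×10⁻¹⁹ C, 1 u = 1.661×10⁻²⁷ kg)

v×B = (-671, 274, -448) N/C.
F = q v×B = (1.602×10⁻¹⁹ C)·(-671, 274, -448) = (-1.08×10⁻¹⁶, 4.38×10⁻¹⁷, -7.18×10⁻¹⁷) N.
|a| = |F|/m = 1.366×10⁻¹⁶/3.322×10⁻²⁷ ≈ 4.11×10¹⁰ m/s².

|a| ≈ 4.11×10¹⁰ m/s²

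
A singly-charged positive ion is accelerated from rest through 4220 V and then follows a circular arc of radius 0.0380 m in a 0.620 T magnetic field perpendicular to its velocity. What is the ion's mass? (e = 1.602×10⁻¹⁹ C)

Combine |q|V = ½mv² and r = mv/(|q|B): eliminate v to get m = qB²r²/(2V).
m = (1.602×10⁻¹⁹)(0.620)²(0.0380)²/(2·4220) ≈ 1.05×10⁻²⁶ kg.

m ≈ 1.05×10⁻²⁶ kg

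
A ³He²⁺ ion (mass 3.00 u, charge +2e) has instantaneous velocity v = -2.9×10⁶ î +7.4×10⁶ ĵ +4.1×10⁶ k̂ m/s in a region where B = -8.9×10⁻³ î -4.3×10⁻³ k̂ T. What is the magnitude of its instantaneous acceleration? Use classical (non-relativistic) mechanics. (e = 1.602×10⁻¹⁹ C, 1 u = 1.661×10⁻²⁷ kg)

|a| ≈ 5.66×10¹² m/s²

v×B = (-3.18×10⁴, -4.90×10⁴, 6.59×10⁴) N/C.
F = q v×B = (3.204×10⁻¹⁹ C)·(-3.18×10⁴, -4.90×10⁴, 6.59×10⁴) = (-1.02×10⁻¹⁴, -1.57×10⁻¹⁴, 2.11×10⁻¹⁴) N.
|a| = |F|/m = 2.820×10⁻¹⁴/4.983×10⁻²⁷ ≈ 5.66×10¹² m/s².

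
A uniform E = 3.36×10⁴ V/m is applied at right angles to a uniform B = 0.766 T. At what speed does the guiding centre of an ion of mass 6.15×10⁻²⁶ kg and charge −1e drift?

v_d ≈ 4.39×10⁴ m/s

The steady drift has the magnetic force balancing the electric force, so v_d = E/B.
v_d = 3.36×10⁴/0.766 = 4.39×10⁴ m/s.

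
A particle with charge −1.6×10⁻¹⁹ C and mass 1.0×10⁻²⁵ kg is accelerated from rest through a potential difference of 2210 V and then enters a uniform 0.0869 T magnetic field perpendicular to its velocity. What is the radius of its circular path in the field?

Acceleration: |q|V = ½mv² ⇒ v = √(2|q|V/m) = √(2·1.6×10⁻¹⁹·2210/1.0×10⁻²⁵) ≈ 8.410×10⁴ m/s.
In the field: r = mv/(|q|B) = (1.0×10⁻²⁵)(8.410×10⁴)/((1.6×10⁻¹⁹)(0.0869)) ≈ 0.605 m.

r ≈ 0.605 m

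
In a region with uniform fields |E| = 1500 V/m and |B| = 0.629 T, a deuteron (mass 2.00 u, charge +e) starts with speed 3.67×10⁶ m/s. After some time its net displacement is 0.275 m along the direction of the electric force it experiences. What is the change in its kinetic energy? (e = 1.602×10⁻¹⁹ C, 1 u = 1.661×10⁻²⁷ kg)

ΔKE ≈ 6.61×10⁻¹⁷ J

The magnetic force is always ⟂ v and does no work; only the electric force changes KE.
ΔKE = F_E · d = |q|E d = (1.602×10⁻¹⁹)(1500)(0.275) ≈ 6.61×10⁻¹⁷ J.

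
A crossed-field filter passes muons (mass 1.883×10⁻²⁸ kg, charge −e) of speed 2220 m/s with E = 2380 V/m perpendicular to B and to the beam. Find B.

B = 1.07 T

Balance of forces in the selector: qE = qvB ⇒ B = E/v.
B = 2380/2220 = 1.07 T.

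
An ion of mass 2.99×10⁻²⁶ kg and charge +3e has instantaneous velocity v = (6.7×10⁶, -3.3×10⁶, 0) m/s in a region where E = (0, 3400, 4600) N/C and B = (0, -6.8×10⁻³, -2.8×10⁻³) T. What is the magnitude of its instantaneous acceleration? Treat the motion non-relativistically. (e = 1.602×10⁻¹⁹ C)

|a| ≈ 7.63×10¹¹ m/s²

v×B = (9240, 1.88×10⁴, -4.56×10⁴) N/C.
E + v×B = (9240, 2.22×10⁴, -4.10×10⁴) N/C.
F = q(E + v×B) = (4.806×10⁻¹⁹ C)·(9240, 2.22×10⁴, -4.10×10⁴) = (4.44×10⁻¹⁵, 1.07×10⁻¹⁴, -1.97×10⁻¹⁴) N.
|a| = |F|/m = 2.282×10⁻¹⁴/2.99×10⁻²⁶ ≈ 7.63×10¹¹ m/s².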